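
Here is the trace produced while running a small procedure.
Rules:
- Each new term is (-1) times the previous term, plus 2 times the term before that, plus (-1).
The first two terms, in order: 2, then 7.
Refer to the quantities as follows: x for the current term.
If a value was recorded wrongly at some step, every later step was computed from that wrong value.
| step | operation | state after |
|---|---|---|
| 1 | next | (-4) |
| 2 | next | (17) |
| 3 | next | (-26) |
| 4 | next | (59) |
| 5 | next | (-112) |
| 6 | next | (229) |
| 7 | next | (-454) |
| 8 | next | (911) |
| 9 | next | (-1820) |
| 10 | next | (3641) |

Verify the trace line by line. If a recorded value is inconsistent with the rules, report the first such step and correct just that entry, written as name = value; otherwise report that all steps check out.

no error

1. x = -1*(7) + (2)*(2) + (-1) = -4 (consistent with the trace)
2. x = -1*(-4) + (2)*(7) + (-1) = 17 (in agreement)
3. x = -1*(17) + (2)*(-4) + (-1) = -26 (checks out)
4. x = -1*(-26) + (2)*(17) + (-1) = 59 (confirmed correct)
5. x = -1*(59) + (2)*(-26) + (-1) = -112 (same as recorded)
6. x = -1*(-112) + (2)*(59) + (-1) = 229 (exactly as logged)
7. x = -1*(229) + (2)*(-112) + (-1) = -454 (matches)
8. x = -1*(-454) + (2)*(229) + (-1) = 911 (same as recorded)
9. x = -1*(911) + (2)*(-454) + (-1) = -1820 (matches)
10. x = -1*(-1820) + (2)*(911) + (-1) = 3641 (same as recorded)
Nothing is out of place; the run is error-free.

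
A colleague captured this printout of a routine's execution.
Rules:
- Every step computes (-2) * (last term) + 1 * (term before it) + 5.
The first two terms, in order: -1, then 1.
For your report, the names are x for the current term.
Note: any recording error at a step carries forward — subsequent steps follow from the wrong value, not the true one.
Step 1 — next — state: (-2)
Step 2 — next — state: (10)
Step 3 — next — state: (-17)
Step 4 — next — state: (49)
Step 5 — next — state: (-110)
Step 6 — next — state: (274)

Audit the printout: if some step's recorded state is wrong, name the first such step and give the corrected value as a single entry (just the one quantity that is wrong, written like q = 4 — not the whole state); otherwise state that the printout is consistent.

Step 1: x = -2*(1) + (1)*(-1) + (5) = 2 — first mismatch against the printout.
So the first discrepancy is step 1, where the right value is x = 2.

step 1, x = 2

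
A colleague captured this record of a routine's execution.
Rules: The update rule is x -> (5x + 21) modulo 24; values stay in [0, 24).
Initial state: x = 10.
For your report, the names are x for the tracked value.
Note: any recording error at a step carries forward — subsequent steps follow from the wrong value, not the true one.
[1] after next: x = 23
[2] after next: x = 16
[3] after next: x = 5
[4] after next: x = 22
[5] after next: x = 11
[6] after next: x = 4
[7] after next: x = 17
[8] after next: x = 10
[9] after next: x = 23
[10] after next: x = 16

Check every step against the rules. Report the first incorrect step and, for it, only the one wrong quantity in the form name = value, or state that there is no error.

1. x = (5*10 + 21) mod 24 = 23 (verified)
2. x = (5*23 + 21) mod 24 = 16 (confirmed correct)
3. x = (5*16 + 21) mod 24 = 5 (no discrepancy)
4. x = (5*5 + 21) mod 24 = 22 (matches)
5. x = (5*22 + 21) mod 24 = 11 (confirmed correct)
6. x = (5*11 + 21) mod 24 = 4 (exactly as logged)
7. x = (5*4 + 21) mod 24 = 17 (checks out)
8. x = (5*17 + 21) mod 24 = 10 (consistent with the record)
9. x = (5*10 + 21) mod 24 = 23 (no discrepancy)
10. x = (5*23 + 21) mod 24 = 16 (agrees with the record)
Every step is consistent.

no error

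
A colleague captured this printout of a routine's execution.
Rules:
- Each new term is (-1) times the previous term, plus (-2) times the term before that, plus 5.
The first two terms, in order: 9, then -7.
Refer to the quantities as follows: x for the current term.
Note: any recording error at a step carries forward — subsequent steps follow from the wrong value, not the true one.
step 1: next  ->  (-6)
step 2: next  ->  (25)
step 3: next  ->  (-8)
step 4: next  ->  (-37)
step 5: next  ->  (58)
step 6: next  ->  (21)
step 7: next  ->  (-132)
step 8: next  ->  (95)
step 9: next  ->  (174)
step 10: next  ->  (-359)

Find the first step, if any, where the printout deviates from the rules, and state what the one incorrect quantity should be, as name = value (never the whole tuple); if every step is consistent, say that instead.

no error

Step 1: x = -1*(-7) + (-2)*(9) + (5) = -6 — exactly as logged.
Step 2: x = -1*(-6) + (-2)*(-7) + (5) = 25 — consistent with the printout.
Step 3: x = -1*(25) + (-2)*(-6) + (5) = -8 — confirmed correct.
Step 4: x = -1*(-8) + (-2)*(25) + (5) = -37 — checks out.
Step 5: x = -1*(-37) + (-2)*(-8) + (5) = 58 — checks out.
Step 6: x = -1*(58) + (-2)*(-37) + (5) = 21 — checks out.
Step 7: x = -1*(21) + (-2)*(58) + (5) = -132 — same as recorded.
Step 8: x = -1*(-132) + (-2)*(21) + (5) = 95 — consistent with the printout.
Step 9: x = -1*(95) + (-2)*(-132) + (5) = 174 — agrees with the printout.
Step 10: x = -1*(174) + (-2)*(95) + (5) = -359 — exactly as logged.
The recomputation confirms every line.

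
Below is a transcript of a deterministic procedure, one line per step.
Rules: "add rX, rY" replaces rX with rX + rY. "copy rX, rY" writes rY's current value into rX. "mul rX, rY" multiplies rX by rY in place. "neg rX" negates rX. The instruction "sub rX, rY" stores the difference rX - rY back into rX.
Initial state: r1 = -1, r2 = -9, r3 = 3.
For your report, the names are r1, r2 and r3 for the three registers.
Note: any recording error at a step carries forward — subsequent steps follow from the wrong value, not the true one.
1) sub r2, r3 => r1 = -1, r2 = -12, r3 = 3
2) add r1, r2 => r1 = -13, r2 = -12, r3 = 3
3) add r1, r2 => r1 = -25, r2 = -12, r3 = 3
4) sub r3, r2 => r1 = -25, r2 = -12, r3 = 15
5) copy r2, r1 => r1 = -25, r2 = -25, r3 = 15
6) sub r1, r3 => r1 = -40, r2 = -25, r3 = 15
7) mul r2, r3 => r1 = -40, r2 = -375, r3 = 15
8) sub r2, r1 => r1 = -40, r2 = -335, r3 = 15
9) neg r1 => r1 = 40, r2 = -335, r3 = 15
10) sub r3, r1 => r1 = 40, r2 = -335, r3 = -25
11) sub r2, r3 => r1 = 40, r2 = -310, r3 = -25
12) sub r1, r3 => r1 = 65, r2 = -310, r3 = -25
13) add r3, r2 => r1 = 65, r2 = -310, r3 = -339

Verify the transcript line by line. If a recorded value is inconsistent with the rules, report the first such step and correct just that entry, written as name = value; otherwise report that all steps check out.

step 13, r3 = -335

Recomputing the run from the initial state:
step 1: r1 = -1, r2 = -12, r3 = 3
step 2: r1 = -13, r2 = -12, r3 = 3
step 3: r1 = -25, r2 = -12, r3 = 3
step 4: r1 = -25, r2 = -12, r3 = 15
step 5: r1 = -25, r2 = -25, r3 = 15
step 6: r1 = -40, r2 = -25, r3 = 15
step 7: r1 = -40, r2 = -375, r3 = 15
step 8: r1 = -40, r2 = -335, r3 = 15
step 9: r1 = 40, r2 = -335, r3 = 15
step 10: r1 = 40, r2 = -335, r3 = -25
step 11: r1 = 40, r2 = -310, r3 = -25
step 12: r1 = 65, r2 = -310, r3 = -25
step 13: r1 = 65, r2 = -310, r3 = -335
The first disagreement with the transcript is at step 13, where the value should be r3 = -335.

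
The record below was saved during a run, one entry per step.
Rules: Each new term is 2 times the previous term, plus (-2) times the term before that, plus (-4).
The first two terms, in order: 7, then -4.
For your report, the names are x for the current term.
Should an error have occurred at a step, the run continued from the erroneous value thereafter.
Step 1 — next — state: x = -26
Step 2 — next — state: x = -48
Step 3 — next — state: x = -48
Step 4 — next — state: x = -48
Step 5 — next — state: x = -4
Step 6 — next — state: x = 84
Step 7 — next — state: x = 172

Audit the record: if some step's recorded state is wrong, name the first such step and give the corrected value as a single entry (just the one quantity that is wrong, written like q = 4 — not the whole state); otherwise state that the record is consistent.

Recomputing the run from the initial state:
step 1: x = -26
step 2: x = -48
step 3: x = -48
step 4: x = -4
step 5: x = 84
step 6: x = 172
step 7: x = 172
The first disagreement with the record is at step 4, where the value should be x = -4.

step 4, x = -4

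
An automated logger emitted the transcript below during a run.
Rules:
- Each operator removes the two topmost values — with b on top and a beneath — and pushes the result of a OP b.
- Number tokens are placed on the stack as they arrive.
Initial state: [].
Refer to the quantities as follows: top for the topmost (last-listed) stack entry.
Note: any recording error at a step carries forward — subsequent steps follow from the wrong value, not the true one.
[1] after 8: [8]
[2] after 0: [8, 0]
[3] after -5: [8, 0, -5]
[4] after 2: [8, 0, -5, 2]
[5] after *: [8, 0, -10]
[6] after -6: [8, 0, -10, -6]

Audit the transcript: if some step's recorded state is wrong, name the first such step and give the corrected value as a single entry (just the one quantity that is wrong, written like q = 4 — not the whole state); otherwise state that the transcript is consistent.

1. push 8: top = 8 (verified)
2. push 0: top = 0 (exactly as logged)
3. push -5: top = -5 (agrees with the transcript)
4. push 2: top = 2 (verified)
5. -5 * 2 = -10 (checks out)
6. push -6: top = -6 (in agreement)
The whole run recomputes cleanly — no discrepancies.

no error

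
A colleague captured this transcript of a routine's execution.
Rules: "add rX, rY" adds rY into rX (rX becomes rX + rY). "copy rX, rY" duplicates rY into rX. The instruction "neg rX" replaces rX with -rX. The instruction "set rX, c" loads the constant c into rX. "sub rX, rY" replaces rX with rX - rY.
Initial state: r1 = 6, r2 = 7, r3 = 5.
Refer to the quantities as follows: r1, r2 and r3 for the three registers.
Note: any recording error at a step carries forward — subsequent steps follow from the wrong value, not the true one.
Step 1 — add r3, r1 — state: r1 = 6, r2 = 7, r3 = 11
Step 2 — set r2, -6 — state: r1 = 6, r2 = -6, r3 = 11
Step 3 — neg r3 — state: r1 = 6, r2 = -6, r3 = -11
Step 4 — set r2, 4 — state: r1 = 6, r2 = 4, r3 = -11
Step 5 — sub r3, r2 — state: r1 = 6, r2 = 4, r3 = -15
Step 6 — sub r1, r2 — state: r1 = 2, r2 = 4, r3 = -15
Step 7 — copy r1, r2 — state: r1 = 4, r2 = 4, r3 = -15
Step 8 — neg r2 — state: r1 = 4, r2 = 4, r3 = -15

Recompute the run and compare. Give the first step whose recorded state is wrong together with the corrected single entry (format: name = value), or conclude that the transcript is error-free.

step 8, r2 = -4

Step 1: r3 = 5 + 6 = 11 — exactly as logged.
Step 2: r2 = -6 — agrees with the transcript.
Step 3: r3 = -(11) = -11 — agrees with the transcript.
Step 4: r2 = 4 — same as recorded.
Step 5: r3 = -11 - 4 = -15 — matches.
Step 6: r1 = 6 - 4 = 2 — confirmed correct.
Step 7: r1 = 4 — checks out.
Step 8: r2 = -(4) = -4 — the transcript disagrees here.
The audit stops at step 8: the recorded entry is wrong and should be r2 = -4.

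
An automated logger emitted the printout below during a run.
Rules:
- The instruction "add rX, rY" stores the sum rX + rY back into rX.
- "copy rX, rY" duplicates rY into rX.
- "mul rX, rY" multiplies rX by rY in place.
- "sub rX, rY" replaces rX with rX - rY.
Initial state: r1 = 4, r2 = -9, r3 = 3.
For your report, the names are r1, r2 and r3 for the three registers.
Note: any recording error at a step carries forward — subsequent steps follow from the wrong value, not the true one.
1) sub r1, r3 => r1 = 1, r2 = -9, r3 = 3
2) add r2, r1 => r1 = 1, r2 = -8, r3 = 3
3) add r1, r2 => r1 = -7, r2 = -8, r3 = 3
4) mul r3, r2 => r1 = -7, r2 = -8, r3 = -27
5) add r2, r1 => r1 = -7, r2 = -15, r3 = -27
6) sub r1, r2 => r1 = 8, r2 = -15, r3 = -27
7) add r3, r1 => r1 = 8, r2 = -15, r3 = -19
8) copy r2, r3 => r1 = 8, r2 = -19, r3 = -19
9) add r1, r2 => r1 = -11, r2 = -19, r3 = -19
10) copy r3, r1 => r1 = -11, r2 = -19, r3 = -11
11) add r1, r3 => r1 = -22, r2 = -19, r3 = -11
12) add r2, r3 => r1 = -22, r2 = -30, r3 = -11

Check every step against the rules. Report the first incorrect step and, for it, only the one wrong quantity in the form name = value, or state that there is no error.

Recomputing the run from the initial state:
step 1: r1 = 1, r2 = -9, r3 = 3
step 2: r1 = 1, r2 = -8, r3 = 3
step 3: r1 = -7, r2 = -8, r3 = 3
step 4: r1 = -7, r2 = -8, r3 = -24
step 5: r1 = -7, r2 = -15, r3 = -24
step 6: r1 = 8, r2 = -15, r3 = -24
step 7: r1 = 8, r2 = -15, r3 = -16
step 8: r1 = 8, r2 = -16, r3 = -16
step 9: r1 = -8, r2 = -16, r3 = -16
step 10: r1 = -8, r2 = -16, r3 = -8
step 11: r1 = -16, r2 = -16, r3 = -8
step 12: r1 = -16, r2 = -24, r3 = -8
The first disagreement with the printout is at step 4, where the value should be r3 = -24.

step 4, r3 = -24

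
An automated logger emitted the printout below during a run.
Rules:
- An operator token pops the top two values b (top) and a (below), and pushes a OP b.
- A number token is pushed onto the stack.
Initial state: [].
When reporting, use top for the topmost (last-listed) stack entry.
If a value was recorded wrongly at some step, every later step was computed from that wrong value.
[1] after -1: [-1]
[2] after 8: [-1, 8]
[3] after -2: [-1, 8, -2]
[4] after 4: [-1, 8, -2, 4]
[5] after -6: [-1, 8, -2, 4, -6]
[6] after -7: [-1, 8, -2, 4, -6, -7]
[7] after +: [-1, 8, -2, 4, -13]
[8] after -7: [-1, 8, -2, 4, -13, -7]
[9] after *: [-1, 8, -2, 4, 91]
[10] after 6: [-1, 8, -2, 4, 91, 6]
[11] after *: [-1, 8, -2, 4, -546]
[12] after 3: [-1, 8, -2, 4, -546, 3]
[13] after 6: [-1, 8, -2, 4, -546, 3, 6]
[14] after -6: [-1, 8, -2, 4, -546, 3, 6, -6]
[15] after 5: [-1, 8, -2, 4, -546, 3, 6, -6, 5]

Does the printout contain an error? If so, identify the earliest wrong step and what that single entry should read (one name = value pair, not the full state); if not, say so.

step 11, top = 546

Recomputing the run from the initial state:
step 1: [-1]
step 2: [-1, 8]
step 3: [-1, 8, -2]
step 4: [-1, 8, -2, 4]
step 5: [-1, 8, -2, 4, -6]
step 6: [-1, 8, -2, 4, -6, -7]
step 7: [-1, 8, -2, 4, -13]
step 8: [-1, 8, -2, 4, -13, -7]
step 9: [-1, 8, -2, 4, 91]
step 10: [-1, 8, -2, 4, 91, 6]
step 11: [-1, 8, -2, 4, 546]
step 12: [-1, 8, -2, 4, 546, 3]
step 13: [-1, 8, -2, 4, 546, 3, 6]
step 14: [-1, 8, -2, 4, 546, 3, 6, -6]
step 15: [-1, 8, -2, 4, 546, 3, 6, -6, 5]
The first disagreement with the printout is at step 11, where the value should be top = 546.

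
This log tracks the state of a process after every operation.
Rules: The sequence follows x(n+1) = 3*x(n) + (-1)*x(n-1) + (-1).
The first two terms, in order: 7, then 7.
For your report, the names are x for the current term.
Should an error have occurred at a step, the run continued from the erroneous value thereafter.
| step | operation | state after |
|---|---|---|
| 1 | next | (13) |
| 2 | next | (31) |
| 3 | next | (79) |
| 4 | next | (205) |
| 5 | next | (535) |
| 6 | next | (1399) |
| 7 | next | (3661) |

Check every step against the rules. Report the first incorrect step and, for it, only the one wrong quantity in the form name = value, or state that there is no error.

no error

1. x = 3*(7) + (-1)*(7) + (-1) = 13 (in agreement)
2. x = 3*(13) + (-1)*(7) + (-1) = 31 (same as recorded)
3. x = 3*(31) + (-1)*(13) + (-1) = 79 (same as recorded)
4. x = 3*(79) + (-1)*(31) + (-1) = 205 (exactly as logged)
5. x = 3*(205) + (-1)*(79) + (-1) = 535 (in agreement)
6. x = 3*(535) + (-1)*(205) + (-1) = 1399 (same as recorded)
7. x = 3*(1399) + (-1)*(535) + (-1) = 3661 (exactly as logged)
No step deviates from the rules.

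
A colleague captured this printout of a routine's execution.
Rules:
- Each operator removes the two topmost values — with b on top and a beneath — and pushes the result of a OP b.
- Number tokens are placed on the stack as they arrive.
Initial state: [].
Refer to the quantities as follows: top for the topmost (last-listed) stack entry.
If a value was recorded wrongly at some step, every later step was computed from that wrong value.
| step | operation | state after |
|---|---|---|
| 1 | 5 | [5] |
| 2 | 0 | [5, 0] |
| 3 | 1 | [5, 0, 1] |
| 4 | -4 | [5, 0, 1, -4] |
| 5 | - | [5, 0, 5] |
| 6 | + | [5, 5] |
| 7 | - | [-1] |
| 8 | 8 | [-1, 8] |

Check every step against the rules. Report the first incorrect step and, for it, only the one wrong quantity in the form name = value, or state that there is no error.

step 7, top = 0

step 1: push 5: top = 5 -> no discrepancy
step 2: push 0: top = 0 -> matches
step 3: push 1: top = 1 -> in agreement
step 4: push -4: top = -4 -> no discrepancy
step 5: 1 - -4 = 5 -> no discrepancy
step 6: 0 + 5 = 5 -> consistent with the printout
step 7: 5 - 5 = 0 -> not what was recorded
The earliest wrong entry is at step 7: it should read top = 0.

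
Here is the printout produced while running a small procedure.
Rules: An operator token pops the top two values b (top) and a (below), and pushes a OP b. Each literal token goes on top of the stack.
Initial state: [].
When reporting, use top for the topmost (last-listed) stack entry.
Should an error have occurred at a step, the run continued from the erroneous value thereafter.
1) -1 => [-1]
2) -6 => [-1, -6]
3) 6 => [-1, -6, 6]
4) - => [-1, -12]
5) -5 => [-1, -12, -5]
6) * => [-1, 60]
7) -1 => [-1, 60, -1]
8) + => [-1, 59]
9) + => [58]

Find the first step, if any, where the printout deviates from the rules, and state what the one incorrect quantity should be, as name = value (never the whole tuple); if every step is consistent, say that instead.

1. push -1: top = -1 (exactly as logged)
2. push -6: top = -6 (verified)
3. push 6: top = 6 (agrees with the printout)
4. -6 - 6 = -12 (agrees with the printout)
5. push -5: top = -5 (verified)
6. -12 * -5 = 60 (same as recorded)
7. push -1: top = -1 (checks out)
8. 60 + -1 = 59 (agrees with the printout)
9. -1 + 59 = 58 (same as recorded)
Each recorded entry agrees with the recomputation.

no error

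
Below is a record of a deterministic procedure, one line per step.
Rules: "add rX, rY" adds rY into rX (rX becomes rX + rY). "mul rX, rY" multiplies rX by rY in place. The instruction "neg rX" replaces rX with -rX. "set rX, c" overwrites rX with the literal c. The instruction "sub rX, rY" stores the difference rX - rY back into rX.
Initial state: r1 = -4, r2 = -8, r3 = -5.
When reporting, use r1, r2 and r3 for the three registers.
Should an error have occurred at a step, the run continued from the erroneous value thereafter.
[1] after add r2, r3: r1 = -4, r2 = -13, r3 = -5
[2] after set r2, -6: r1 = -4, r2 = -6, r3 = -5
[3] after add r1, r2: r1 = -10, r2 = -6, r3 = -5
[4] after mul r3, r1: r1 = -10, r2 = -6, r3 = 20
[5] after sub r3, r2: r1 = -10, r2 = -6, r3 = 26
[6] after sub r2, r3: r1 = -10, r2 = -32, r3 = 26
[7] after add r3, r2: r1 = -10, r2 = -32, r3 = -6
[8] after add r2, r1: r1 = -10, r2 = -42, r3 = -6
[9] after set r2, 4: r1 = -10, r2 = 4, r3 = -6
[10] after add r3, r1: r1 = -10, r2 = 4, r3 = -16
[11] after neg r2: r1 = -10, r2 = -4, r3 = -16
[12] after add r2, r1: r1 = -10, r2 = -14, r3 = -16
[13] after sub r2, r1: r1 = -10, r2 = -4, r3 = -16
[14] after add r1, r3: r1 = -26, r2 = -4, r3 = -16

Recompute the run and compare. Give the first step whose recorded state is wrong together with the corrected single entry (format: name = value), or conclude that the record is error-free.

step 4, r3 = 50

Recomputing the run from the initial state:
step 1: r1 = -4, r2 = -13, r3 = -5
step 2: r1 = -4, r2 = -6, r3 = -5
step 3: r1 = -10, r2 = -6, r3 = -5
step 4: r1 = -10, r2 = -6, r3 = 50
step 5: r1 = -10, r2 = -6, r3 = 56
step 6: r1 = -10, r2 = -62, r3 = 56
step 7: r1 = -10, r2 = -62, r3 = -6
step 8: r1 = -10, r2 = -72, r3 = -6
step 9: r1 = -10, r2 = 4, r3 = -6
step 10: r1 = -10, r2 = 4, r3 = -16
step 11: r1 = -10, r2 = -4, r3 = -16
step 12: r1 = -10, r2 = -14, r3 = -16
step 13: r1 = -10, r2 = -4, r3 = -16
step 14: r1 = -26, r2 = -4, r3 = -16
The first disagreement with the record is at step 4, where the value should be r3 = 50.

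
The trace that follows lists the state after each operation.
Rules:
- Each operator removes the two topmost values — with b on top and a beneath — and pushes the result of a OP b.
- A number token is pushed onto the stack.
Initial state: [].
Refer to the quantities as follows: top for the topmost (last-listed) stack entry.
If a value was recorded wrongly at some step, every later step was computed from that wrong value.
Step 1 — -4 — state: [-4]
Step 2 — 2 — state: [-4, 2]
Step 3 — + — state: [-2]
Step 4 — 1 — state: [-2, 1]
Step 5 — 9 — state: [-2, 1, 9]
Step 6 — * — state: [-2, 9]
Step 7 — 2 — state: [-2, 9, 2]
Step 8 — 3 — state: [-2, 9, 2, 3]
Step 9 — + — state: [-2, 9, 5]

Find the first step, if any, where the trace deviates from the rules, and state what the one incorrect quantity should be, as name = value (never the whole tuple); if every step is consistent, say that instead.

Recomputing the run from the initial state:
step 1: [-4]
step 2: [-4, 2]
step 3: [-2]
step 4: [-2, 1]
step 5: [-2, 1, 9]
step 6: [-2, 9]
step 7: [-2, 9, 2]
step 8: [-2, 9, 2, 3]
step 9: [-2, 9, 5]
This matches the trace at every step.

no error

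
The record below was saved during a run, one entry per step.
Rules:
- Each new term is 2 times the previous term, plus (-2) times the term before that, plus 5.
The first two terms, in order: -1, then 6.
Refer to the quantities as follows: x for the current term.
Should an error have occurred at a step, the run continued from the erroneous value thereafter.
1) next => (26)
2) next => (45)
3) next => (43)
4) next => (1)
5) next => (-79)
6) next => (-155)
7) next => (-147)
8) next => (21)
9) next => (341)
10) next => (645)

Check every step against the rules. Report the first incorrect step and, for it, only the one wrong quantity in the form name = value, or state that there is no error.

1. x = 2*(6) + (-2)*(-1) + (5) = 19 (the recorded entry deviates here)
Conclusion: step 1 carries the first error; the entry should be x = 19.

step 1, x = 19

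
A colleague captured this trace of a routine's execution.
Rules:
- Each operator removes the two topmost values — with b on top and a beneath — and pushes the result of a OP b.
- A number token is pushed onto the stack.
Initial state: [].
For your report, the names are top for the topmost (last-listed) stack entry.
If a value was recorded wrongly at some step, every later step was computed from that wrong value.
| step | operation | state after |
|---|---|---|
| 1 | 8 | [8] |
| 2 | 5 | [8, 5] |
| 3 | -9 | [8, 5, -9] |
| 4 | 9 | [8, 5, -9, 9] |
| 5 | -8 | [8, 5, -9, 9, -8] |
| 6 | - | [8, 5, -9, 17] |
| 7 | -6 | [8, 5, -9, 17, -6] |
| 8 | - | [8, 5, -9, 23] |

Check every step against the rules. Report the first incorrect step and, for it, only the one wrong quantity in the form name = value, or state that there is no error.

Recomputing the run from the initial state:
step 1: [8]
step 2: [8, 5]
step 3: [8, 5, -9]
step 4: [8, 5, -9, 9]
step 5: [8, 5, -9, 9, -8]
step 6: [8, 5, -9, 17]
step 7: [8, 5, -9, 17, -6]
step 8: [8, 5, -9, 23]
This matches the trace at every step.

no error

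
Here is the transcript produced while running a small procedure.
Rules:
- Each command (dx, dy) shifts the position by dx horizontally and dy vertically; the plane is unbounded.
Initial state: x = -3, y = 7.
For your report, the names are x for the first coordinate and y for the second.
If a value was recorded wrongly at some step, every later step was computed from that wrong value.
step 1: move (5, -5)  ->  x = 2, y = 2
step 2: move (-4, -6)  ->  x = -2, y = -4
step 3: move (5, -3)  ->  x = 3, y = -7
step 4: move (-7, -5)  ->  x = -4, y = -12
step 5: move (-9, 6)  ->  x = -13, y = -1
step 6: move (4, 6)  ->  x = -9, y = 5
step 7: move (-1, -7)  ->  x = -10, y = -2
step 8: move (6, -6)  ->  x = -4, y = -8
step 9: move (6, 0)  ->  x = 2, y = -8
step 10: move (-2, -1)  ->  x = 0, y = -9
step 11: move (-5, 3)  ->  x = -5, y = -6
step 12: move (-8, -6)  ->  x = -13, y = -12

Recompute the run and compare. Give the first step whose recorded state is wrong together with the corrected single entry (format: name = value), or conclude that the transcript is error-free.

Step 1: x = -3 + (5) = 2, y = 7 + (-5) = 2 — matches.
Step 2: x = 2 + (-4) = -2, y = 2 + (-6) = -4 — no discrepancy.
Step 3: x = -2 + (5) = 3, y = -4 + (-3) = -7 — verified.
Step 4: x = 3 + (-7) = -4, y = -7 + (-5) = -12 — exactly as logged.
Step 5: x = -4 + (-9) = -13, y = -12 + (6) = -6 — the recorded entry deviates here.
That makes step 5 the first incorrect line — y = -6 is what it should show.

step 5, y = -6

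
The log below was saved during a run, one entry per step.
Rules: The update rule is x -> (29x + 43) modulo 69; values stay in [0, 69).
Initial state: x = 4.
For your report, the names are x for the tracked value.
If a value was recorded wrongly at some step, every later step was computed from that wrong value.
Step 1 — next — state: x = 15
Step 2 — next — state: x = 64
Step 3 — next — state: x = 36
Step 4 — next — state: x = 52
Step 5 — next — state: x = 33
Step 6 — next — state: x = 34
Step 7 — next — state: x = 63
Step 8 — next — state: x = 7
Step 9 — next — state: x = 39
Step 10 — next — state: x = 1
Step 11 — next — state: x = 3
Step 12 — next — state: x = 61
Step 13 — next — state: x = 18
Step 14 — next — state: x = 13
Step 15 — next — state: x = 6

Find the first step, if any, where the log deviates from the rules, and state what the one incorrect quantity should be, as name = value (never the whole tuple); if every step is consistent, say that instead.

step 1, x = 21

Step 1: x = (29*4 + 43) mod 69 = 21 — the log has a different value.
So the first discrepancy is step 1, where the right value is x = 21.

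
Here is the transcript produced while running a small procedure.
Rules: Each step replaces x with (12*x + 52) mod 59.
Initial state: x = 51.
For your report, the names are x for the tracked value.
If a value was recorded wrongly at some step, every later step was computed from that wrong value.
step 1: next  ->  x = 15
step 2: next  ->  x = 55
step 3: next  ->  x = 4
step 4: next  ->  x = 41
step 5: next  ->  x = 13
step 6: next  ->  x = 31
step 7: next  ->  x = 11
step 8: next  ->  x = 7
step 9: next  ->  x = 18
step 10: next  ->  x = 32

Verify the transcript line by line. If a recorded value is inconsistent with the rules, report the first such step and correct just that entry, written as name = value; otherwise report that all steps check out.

Recomputing the run from the initial state:
step 1: x = 15
step 2: x = 55
step 3: x = 4
step 4: x = 41
step 5: x = 13
step 6: x = 31
step 7: x = 11
step 8: x = 7
step 9: x = 18
step 10: x = 32
This matches the transcript at every step.

no error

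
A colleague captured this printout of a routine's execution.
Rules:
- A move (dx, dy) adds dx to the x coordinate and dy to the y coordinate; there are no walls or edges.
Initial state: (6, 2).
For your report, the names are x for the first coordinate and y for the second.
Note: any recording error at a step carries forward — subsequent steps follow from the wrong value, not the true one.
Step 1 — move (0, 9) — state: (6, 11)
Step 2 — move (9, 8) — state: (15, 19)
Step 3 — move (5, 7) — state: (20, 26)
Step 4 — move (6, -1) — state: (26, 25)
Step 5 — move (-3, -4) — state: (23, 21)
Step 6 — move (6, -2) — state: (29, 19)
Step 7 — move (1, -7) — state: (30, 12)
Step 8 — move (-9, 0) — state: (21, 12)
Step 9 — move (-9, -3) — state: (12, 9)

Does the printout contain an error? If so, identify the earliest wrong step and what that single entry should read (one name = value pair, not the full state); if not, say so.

no error

Recomputing the run from the initial state:
step 1: x = 6, y = 11
step 2: x = 15, y = 19
step 3: x = 20, y = 26
step 4: x = 26, y = 25
step 5: x = 23, y = 21
step 6: x = 29, y = 19
step 7: x = 30, y = 12
step 8: x = 21, y = 12
step 9: x = 12, y = 9
This matches the printout at every step.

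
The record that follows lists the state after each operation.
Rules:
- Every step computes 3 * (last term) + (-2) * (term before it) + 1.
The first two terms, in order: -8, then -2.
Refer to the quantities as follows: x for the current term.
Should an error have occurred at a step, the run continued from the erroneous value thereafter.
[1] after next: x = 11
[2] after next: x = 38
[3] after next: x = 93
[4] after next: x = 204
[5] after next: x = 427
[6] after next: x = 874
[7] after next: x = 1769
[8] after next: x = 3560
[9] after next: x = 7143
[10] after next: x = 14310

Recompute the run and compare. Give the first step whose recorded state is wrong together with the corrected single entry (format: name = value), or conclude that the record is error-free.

no error

Recomputing the run from the initial state:
step 1: x = 11
step 2: x = 38
step 3: x = 93
step 4: x = 204
step 5: x = 427
step 6: x = 874
step 7: x = 1769
step 8: x = 3560
step 9: x = 7143
step 10: x = 14310
This matches the record at every step.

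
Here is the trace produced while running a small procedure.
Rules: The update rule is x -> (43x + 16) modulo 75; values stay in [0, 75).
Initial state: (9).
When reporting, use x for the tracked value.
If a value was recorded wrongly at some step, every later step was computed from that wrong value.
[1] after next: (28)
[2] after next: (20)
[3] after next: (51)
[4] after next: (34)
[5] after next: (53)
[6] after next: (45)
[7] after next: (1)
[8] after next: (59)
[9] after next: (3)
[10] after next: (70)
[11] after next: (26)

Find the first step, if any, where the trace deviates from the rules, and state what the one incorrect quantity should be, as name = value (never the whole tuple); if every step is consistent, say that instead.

step 1: x = (43*9 + 16) mod 75 = 28 -> confirmed correct
step 2: x = (43*28 + 16) mod 75 = 20 -> consistent with the trace
step 3: x = (43*20 + 16) mod 75 = 51 -> checks out
step 4: x = (43*51 + 16) mod 75 = 34 -> exactly as logged
step 5: x = (43*34 + 16) mod 75 = 53 -> matches
step 6: x = (43*53 + 16) mod 75 = 45 -> consistent with the trace
step 7: x = (43*45 + 16) mod 75 = 1 -> exactly as logged
step 8: x = (43*1 + 16) mod 75 = 59 -> in agreement
step 9: x = (43*59 + 16) mod 75 = 3 -> matches
step 10: x = (43*3 + 16) mod 75 = 70 -> agrees with the trace
step 11: x = (43*70 + 16) mod 75 = 26 -> matches
Every step is consistent.

no error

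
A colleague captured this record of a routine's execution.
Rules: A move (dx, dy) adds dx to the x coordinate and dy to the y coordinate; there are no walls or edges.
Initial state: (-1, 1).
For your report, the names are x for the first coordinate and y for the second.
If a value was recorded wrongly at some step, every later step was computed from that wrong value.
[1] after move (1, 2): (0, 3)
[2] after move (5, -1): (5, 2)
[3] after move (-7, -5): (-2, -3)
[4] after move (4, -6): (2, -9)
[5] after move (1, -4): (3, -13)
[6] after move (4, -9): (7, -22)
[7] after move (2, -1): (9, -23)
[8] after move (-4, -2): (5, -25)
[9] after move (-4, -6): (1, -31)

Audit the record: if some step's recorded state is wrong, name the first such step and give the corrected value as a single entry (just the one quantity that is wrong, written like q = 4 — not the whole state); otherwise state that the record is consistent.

Step 1: x = -1 + (1) = 0, y = 1 + (2) = 3 — consistent with the record.
Step 2: x = 0 + (5) = 5, y = 3 + (-1) = 2 — exactly as logged.
Step 3: x = 5 + (-7) = -2, y = 2 + (-5) = -3 — confirmed correct.
Step 4: x = -2 + (4) = 2, y = -3 + (-6) = -9 — exactly as logged.
Step 5: x = 2 + (1) = 3, y = -9 + (-4) = -13 — same as recorded.
Step 6: x = 3 + (4) = 7, y = -13 + (-9) = -22 — confirmed correct.
Step 7: x = 7 + (2) = 9, y = -22 + (-1) = -23 — same as recorded.
Step 8: x = 9 + (-4) = 5, y = -23 + (-2) = -25 — in agreement.
Step 9: x = 5 + (-4) = 1, y = -25 + (-6) = -31 — in agreement.
Every step is consistent.

no error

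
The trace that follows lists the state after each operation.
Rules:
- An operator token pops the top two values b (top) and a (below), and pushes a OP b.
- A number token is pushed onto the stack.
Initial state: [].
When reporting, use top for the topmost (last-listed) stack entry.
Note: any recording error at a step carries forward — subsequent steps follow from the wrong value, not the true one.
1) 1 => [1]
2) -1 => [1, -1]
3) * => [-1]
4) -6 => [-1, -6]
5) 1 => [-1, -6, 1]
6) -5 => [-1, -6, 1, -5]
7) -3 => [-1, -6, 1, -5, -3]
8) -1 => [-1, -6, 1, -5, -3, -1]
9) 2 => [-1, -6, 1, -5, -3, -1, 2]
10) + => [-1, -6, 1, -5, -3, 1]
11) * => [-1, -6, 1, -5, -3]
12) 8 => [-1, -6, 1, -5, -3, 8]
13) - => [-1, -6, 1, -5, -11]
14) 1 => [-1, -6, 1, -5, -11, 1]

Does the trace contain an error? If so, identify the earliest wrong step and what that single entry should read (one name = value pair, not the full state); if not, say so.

no error

Step 1: push 1: top = 1 — exactly as logged.
Step 2: push -1: top = -1 — verified.
Step 3: 1 * -1 = -1 — exactly as logged.
Step 4: push -6: top = -6 — in agreement.
Step 5: push 1: top = 1 — same as recorded.
Step 6: push -5: top = -5 — checks out.
Step 7: push -3: top = -3 — verified.
Step 8: push -1: top = -1 — confirmed correct.
Step 9: push 2: top = 2 — consistent with the trace.
Step 10: -1 + 2 = 1 — agrees with the trace.
Step 11: -3 * 1 = -3 — exactly as logged.
Step 12: push 8: top = 8 — no discrepancy.
Step 13: -3 - 8 = -11 — consistent with the trace.
Step 14: push 1: top = 1 — consistent with the trace.
Each recorded entry agrees with the recomputation.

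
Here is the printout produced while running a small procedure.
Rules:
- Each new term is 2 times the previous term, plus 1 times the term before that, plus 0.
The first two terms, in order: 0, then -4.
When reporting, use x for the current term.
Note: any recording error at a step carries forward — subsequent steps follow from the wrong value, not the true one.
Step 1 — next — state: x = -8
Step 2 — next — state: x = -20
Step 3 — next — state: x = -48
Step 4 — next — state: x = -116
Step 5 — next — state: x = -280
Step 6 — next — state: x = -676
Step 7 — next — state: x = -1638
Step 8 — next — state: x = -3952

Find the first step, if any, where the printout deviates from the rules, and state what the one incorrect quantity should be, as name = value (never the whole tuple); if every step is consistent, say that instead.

step 7, x = -1632

step 1: x = 2*(-4) + (1)*(0) + (0) = -8 -> same as recorded
step 2: x = 2*(-8) + (1)*(-4) + (0) = -20 -> matches
step 3: x = 2*(-20) + (1)*(-8) + (0) = -48 -> agrees with the printout
step 4: x = 2*(-48) + (1)*(-20) + (0) = -116 -> same as recorded
step 5: x = 2*(-116) + (1)*(-48) + (0) = -280 -> agrees with the printout
step 6: x = 2*(-280) + (1)*(-116) + (0) = -676 -> exactly as logged
step 7: x = 2*(-676) + (1)*(-280) + (0) = -1632 -> not what was recorded
First deviation found at step 7; the corrected entry is x = -1632.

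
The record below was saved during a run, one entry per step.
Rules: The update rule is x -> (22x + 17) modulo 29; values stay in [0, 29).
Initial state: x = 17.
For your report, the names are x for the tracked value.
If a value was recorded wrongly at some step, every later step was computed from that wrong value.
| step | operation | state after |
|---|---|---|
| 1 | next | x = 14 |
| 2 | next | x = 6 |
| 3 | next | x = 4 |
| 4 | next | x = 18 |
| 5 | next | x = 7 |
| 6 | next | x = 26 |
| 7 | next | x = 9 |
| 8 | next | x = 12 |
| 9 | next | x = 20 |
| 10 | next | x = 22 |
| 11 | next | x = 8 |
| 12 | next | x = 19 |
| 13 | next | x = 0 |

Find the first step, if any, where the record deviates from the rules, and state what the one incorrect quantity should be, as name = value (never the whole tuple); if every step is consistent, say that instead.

no error

step 1: x = (22*17 + 17) mod 29 = 14 -> same as recorded
step 2: x = (22*14 + 17) mod 29 = 6 -> exactly as logged
step 3: x = (22*6 + 17) mod 29 = 4 -> confirmed correct
step 4: x = (22*4 + 17) mod 29 = 18 -> in agreement
step 5: x = (22*18 + 17) mod 29 = 7 -> matches
step 6: x = (22*7 + 17) mod 29 = 26 -> no discrepancy
step 7: x = (22*26 + 17) mod 29 = 9 -> exactly as logged
step 8: x = (22*9 + 17) mod 29 = 12 -> checks out
step 9: x = (22*12 + 17) mod 29 = 20 -> exactly as logged
step 10: x = (22*20 + 17) mod 29 = 22 -> confirmed correct
step 11: x = (22*22 + 17) mod 29 = 8 -> agrees with the record
step 12: x = (22*8 + 17) mod 29 = 19 -> checks out
step 13: x = (22*19 + 17) mod 29 = 0 -> checks out
Every step is consistent.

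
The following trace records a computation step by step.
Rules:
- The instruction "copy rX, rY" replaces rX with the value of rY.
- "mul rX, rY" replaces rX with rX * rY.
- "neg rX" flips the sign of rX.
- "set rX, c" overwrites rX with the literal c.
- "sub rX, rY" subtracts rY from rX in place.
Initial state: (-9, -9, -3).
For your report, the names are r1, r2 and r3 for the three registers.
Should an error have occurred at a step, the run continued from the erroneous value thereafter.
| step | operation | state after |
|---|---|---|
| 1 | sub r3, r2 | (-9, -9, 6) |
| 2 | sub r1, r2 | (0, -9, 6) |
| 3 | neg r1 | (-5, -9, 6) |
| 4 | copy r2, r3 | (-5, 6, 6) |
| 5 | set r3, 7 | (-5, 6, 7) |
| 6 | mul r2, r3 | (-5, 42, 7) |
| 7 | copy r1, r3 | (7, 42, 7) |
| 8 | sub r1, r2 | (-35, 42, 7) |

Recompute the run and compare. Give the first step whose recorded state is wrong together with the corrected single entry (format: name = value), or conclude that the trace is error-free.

step 3, r1 = 0

Recomputing the run from the initial state:
step 1: r1 = -9, r2 = -9, r3 = 6
step 2: r1 = 0, r2 = -9, r3 = 6
step 3: r1 = 0, r2 = -9, r3 = 6
step 4: r1 = 0, r2 = 6, r3 = 6
step 5: r1 = 0, r2 = 6, r3 = 7
step 6: r1 = 0, r2 = 42, r3 = 7
step 7: r1 = 7, r2 = 42, r3 = 7
step 8: r1 = -35, r2 = 42, r3 = 7
The first disagreement with the trace is at step 3, where the value should be r1 = 0.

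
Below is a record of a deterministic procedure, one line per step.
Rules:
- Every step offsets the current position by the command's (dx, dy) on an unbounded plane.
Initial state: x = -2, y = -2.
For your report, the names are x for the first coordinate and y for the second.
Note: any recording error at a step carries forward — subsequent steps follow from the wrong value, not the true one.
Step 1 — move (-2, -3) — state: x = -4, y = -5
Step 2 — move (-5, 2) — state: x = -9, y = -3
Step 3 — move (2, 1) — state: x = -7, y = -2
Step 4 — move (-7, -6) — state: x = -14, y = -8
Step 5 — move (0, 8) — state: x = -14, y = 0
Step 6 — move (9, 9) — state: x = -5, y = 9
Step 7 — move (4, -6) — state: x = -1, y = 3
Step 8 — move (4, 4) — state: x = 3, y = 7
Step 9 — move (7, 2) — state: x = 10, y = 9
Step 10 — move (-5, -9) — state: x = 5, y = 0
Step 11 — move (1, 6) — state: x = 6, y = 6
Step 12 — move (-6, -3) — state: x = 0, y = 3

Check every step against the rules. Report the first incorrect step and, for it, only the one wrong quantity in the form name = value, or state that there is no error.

no error

1. x = -2 + (-2) = -4, y = -2 + (-3) = -5 (in agreement)
2. x = -4 + (-5) = -9, y = -5 + (2) = -3 (in agreement)
3. x = -9 + (2) = -7, y = -3 + (1) = -2 (in agreement)
4. x = -7 + (-7) = -14, y = -2 + (-6) = -8 (confirmed correct)
5. x = -14 + (0) = -14, y = -8 + (8) = 0 (exactly as logged)
6. x = -14 + (9) = -5, y = 0 + (9) = 9 (checks out)
7. x = -5 + (4) = -1, y = 9 + (-6) = 3 (consistent with the record)
8. x = -1 + (4) = 3, y = 3 + (4) = 7 (no discrepancy)
9. x = 3 + (7) = 10, y = 7 + (2) = 9 (no discrepancy)
10. x = 10 + (-5) = 5, y = 9 + (-9) = 0 (confirmed correct)
11. x = 5 + (1) = 6, y = 0 + (6) = 6 (exactly as logged)
12. x = 6 + (-6) = 0, y = 6 + (-3) = 3 (checks out)
All entries verified; no error found.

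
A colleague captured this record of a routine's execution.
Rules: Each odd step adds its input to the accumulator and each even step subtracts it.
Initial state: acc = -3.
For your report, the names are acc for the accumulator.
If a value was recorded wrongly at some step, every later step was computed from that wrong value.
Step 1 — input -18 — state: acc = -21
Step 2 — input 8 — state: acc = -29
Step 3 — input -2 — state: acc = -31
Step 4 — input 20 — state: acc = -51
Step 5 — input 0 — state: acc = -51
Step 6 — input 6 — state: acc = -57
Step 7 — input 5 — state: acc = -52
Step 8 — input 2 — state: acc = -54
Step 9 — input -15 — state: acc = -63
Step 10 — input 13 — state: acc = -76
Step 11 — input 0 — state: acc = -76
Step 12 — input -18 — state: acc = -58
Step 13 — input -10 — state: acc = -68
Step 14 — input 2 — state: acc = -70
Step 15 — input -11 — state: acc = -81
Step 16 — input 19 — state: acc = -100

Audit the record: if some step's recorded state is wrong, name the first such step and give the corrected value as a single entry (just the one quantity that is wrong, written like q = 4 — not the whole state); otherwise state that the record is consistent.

step 9, acc = -69

Recomputing the run from the initial state:
step 1: acc = -21
step 2: acc = -29
step 3: acc = -31
step 4: acc = -51
step 5: acc = -51
step 6: acc = -57
step 7: acc = -52
step 8: acc = -54
step 9: acc = -69
step 10: acc = -82
step 11: acc = -82
step 12: acc = -64
step 13: acc = -74
step 14: acc = -76
step 15: acc = -87
step 16: acc = -106
The first disagreement with the record is at step 9, where the value should be acc = -69.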